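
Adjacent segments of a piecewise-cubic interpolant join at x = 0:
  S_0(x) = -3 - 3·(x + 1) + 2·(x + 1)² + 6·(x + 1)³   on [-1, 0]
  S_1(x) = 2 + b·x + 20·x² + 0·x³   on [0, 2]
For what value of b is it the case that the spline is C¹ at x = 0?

S_0'(x) = -3 + 4·(x + 1) + 18·(x + 1)², so S_0'(0) = 19. On the right, S_1'(0) = b, so b = 19.

19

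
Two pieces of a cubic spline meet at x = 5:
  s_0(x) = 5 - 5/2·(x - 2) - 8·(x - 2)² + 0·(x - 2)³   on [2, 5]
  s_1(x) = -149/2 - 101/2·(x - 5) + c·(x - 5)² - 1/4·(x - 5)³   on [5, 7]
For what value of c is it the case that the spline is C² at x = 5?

-8

s_0''(x) = -16 + 0·(x - 2), so s_0''(5) = -16. On the right, s_1''(5) = 2c, so c = -8.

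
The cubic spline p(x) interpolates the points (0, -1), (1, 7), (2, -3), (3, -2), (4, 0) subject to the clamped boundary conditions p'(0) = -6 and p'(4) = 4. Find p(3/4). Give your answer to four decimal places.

Put σ_i = p'' at the i-th knot. Here h = (1, 1, 1, 1) and Δ = (8, -10, 1, 2), so the interior equations h_(i-1)·σ_(i-1) + 2(h_(i-1)+h_i)·σ_i + h_i·σ_(i+1) = 6(Δ_i − Δ_(i-1)) read
  1·σ_0 + 4·σ_1 + 1·σ_2 = 6(Δ_1 - Δ_0) = -108
  1·σ_1 + 4·σ_2 + 1·σ_3 = 6(Δ_2 - Δ_1) = 66
  1·σ_2 + 4·σ_3 + 1·σ_4 = 6(Δ_3 - Δ_2) = 6
Clamped end conditions give two more equations: 2h_0·σ_0 + h_0·σ_1 = 6(Δ_0 - p'(0)) = 84 and h_3·σ_3 + 2h_3·σ_4 = 6(p'(4) - Δ_3) = 12.
Solving: σ_0 = 1903/28, σ_1 = -727/14, σ_2 = 127/4, σ_3 = -127/14, σ_4 = 295/28.
On [0, 1], p(x) = -1 - 6·x + 1903/56·x² - 1119/56·x³.
With x = 3/4: p(3/4) = 18583/3584.

5.1850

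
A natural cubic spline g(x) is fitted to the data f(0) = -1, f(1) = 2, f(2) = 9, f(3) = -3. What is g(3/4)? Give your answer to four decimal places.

Put m_i = g'' at the i-th knot. Here h = (1, 1, 1) and Δ = (3, 7, -12), so the interior equations h_(i-1)·m_(i-1) + 2(h_(i-1)+h_i)·m_i + h_i·m_(i+1) = 6(Δ_i − Δ_(i-1)) read
  1·m_0 + 4·m_1 + 1·m_2 = 6(Δ_1 - Δ_0) = 24
  1·m_1 + 4·m_2 + 1·m_3 = 6(Δ_2 - Δ_1) = -114
Natural end conditions: m_0 = m_3 = 0.
Forward elimination and back-substitution give m_0 = 0, m_1 = 14, m_2 = -32, m_3 = 0.
On [0, 1], g(x) = -1 + 2/3·x + 0·x² + 7/3·x³.
With x = 3/4: g(3/4) = 31/64.

0.4844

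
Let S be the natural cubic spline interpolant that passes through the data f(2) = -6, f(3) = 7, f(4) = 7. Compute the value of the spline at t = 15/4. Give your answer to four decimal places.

Let M_i = S''(x_i). Step sizes h_i = 1, 1; slopes of the chords Δ_i = (y_(i+1) - y_i)/h_i = 13, 0.
  1·M_0 + 4·M_1 + 1·M_2 = 6(Δ_1 - Δ_0) = -78
Natural end conditions: M_0 = M_2 = 0.
Hence M_0 = 0, M_1 = -39/2, M_2 = 0.
On [3, 4], S(t) = 7 + 13/2·(t - 3) - 39/4·(t - 3)² + 13/4·(t - 3)³.
With (t - 3) = 3/4: S(15/4) = 1987/256.

7.7617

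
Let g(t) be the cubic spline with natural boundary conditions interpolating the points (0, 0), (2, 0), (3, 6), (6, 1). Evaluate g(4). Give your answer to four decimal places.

8.0213

Write M_i for g''(x_i). With h_i = 2, 1, 3 and divided differences Δ_i = 0, 6, -5/3, the continuity of g' gives the tridiagonal system
  2·M_0 + 6·M_1 + 1·M_2 = 6(Δ_1 - Δ_0) = 36
  1·M_1 + 8·M_2 + 3·M_3 = 6(Δ_2 - Δ_1) = -46
Natural end conditions: M_0 = M_3 = 0.
Hence M_0 = 0, M_1 = 334/47, M_2 = -312/47, M_3 = 0.
On [3, 6], g(t) = 6 + 701/141·(t - 3) - 156/47·(t - 3)² + 52/141·(t - 3)³.
With (t - 3) = 1: g(4) = 377/47.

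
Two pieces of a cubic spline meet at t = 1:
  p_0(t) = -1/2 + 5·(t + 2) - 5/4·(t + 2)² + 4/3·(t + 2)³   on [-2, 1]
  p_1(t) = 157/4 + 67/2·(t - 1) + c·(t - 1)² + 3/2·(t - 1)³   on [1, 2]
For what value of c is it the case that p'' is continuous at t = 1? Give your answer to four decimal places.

10.7500

p_0''(t) = -5/2 + 8·(t + 2), so p_0''(1) = 43/2. On the right, p_1''(1) = 2c, so c = 43/4.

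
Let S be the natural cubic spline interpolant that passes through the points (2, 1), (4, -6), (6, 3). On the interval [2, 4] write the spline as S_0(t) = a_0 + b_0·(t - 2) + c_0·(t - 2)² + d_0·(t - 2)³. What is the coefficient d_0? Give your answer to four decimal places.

0.5000

Write M_i for S''(x_i). With h_i = 2, 2 and divided differences Δ_i = -7/2, 9/2, the continuity of S' gives the tridiagonal system
  2·M_0 + 8·M_1 + 2·M_2 = 6(Δ_1 - Δ_0) = 48
Natural end conditions: M_0 = M_2 = 0.
Solving the tridiagonal system: M_0 = 0, M_1 = 6, M_2 = 0.
On [2, 4], with S_0(t) = a_0 + b_0·(t - 2) + c_0·(t - 2)² + d_0·(t - 2)³: c_0 = M_0/2 = 0, d_0 = (M_1 - M_0)/(6h_0) = 1/2, b_0 = Δ_0 - h_0(2M_0 + M_1)/6 = -11/2.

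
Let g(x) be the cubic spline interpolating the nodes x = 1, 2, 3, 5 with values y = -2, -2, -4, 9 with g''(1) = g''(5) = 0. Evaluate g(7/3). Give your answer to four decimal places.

Let σ_i = g''(x_i). Step sizes h_i = 1, 1, 2; slopes of the chords Δ_i = (y_(i+1) - y_i)/h_i = 0, -2, 13/2.
  1·σ_0 + 4·σ_1 + 1·σ_2 = 6(Δ_1 - Δ_0) = -12
  1·σ_1 + 6·σ_2 + 2·σ_3 = 6(Δ_2 - Δ_1) = 51
Natural end conditions: σ_0 = σ_3 = 0.
Solving the tridiagonal system: σ_0 = 0, σ_1 = -123/23, σ_2 = 216/23, σ_3 = 0.
On [2, 3], g(x) = -2 - 41/23·(x - 2) - 123/46·(x - 2)² + 113/46·(x - 2)³.
With (x - 2) = 1/3: g(7/3) = -1739/621.

-2.8003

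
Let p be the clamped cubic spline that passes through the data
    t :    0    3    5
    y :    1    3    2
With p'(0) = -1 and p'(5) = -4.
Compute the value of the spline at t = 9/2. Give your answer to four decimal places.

3.4078

With σ_i denoting the second derivative at x_i, h_i = 3, 2, and Δ_i = (y_(i+1) − y_i)/h_i = 2/3, -1/2:
  3·σ_0 + 10·σ_1 + 2·σ_2 = 6(Δ_1 - Δ_0) = -7
Clamped end conditions give two more equations: 2h_0·σ_0 + h_0·σ_1 = 6(Δ_0 - p'(0)) = 10 and h_1·σ_1 + 2h_1·σ_2 = 6(p'(5) - Δ_1) = -21.
Forward elimination and back-substitution give σ_0 = 53/30, σ_1 = -1/5, σ_2 = -103/20.
On [3, 5], p(t) = 3 + 27/20·(t - 3) - 1/10·(t - 3)² - 33/80·(t - 3)³.
With (t - 3) = 3/2: p(9/2) = 2181/640.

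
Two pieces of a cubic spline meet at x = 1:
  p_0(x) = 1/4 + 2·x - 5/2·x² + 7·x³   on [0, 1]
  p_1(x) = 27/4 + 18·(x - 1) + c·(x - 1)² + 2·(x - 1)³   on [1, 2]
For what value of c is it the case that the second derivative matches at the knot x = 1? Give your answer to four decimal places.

18.5000

p_0''(x) = -5 + 42·x, so p_0''(1) = 37. On the right, p_1''(1) = 2c, so c = 37/2.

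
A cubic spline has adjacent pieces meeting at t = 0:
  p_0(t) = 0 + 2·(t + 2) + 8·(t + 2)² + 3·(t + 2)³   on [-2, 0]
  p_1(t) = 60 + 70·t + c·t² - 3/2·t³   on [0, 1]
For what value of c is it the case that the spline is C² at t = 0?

26

p_0''(t) = 16 + 18·(t + 2), so p_0''(0) = 52. On the right, p_1''(0) = 2c, so c = 26.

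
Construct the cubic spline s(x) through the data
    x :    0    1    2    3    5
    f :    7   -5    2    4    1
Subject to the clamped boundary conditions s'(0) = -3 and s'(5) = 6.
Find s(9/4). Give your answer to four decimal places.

With m_i denoting the second derivative at x_i, h_i = 1, 1, 1, 2, and Δ_i = (y_(i+1) − y_i)/h_i = -12, 7, 2, -3/2:
  1·m_0 + 4·m_1 + 1·m_2 = 6(Δ_1 - Δ_0) = 114
  1·m_1 + 4·m_2 + 1·m_3 = 6(Δ_2 - Δ_1) = -30
  1·m_2 + 6·m_3 + 2·m_4 = 6(Δ_3 - Δ_2) = -21
Clamped end conditions give two more equations: 2h_0·m_0 + h_0·m_1 = 6(Δ_0 - s'(0)) = -54 and h_3·m_3 + 2h_3·m_4 = 6(s'(5) - Δ_3) = 45.
Solving: m_0 = -4071/82, m_1 = 1857/41, m_2 = -1437/82, m_3 = -213/41, m_4 = 2271/164.
On [2, 3], s(x) = 2 + 357/41·(x - 2) - 1437/164·(x - 2)² + 337/164·(x - 2)³.
With (x - 2) = 1/4: s(9/4) = 38429/10496.

3.6613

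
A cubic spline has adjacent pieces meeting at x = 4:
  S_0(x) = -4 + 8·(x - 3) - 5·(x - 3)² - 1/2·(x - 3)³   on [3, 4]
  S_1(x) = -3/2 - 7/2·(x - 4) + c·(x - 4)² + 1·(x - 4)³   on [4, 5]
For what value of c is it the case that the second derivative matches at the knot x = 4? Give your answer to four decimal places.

S_0''(x) = -10 - 3·(x - 3), so S_0''(4) = -13. On the right, S_1''(4) = 2c, so c = -13/2.

-6.5000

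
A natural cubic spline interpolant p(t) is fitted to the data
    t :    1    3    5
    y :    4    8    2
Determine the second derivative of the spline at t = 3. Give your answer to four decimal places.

Let m_i = p''(x_i). Step sizes h_i = 2, 2; slopes of the chords Δ_i = (y_(i+1) - y_i)/h_i = 2, -3.
  2·m_0 + 8·m_1 + 2·m_2 = 6(Δ_1 - Δ_0) = -30
Natural end conditions: m_0 = m_2 = 0.
Forward elimination and back-substitution give m_0 = 0, m_1 = -15/4, m_2 = 0.

-3.7500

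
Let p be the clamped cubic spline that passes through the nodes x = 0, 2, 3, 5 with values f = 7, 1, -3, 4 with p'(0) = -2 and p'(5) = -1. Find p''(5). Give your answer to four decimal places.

With σ_i denoting the second derivative at x_i, h_i = 2, 1, 2, and Δ_i = (y_(i+1) − y_i)/h_i = -3, -4, 7/2:
  2·σ_0 + 6·σ_1 + 1·σ_2 = 6(Δ_1 - Δ_0) = -6
  1·σ_1 + 6·σ_2 + 2·σ_3 = 6(Δ_2 - Δ_1) = 45
Clamped end conditions give two more equations: 2h_0·σ_0 + h_0·σ_1 = 6(Δ_0 - p'(0)) = -6 and h_2·σ_2 + 2h_2·σ_3 = 6(p'(5) - Δ_2) = -27.
Solving: σ_0 = 1/32, σ_1 = -49/16, σ_2 = 197/16, σ_3 = -413/32.

-12.9063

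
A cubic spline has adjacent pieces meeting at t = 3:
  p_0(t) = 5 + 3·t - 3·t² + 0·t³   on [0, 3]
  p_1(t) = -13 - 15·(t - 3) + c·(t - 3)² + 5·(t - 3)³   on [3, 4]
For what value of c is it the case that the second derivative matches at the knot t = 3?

p_0''(t) = -6 + 0·t, so p_0''(3) = -6. On the right, p_1''(3) = 2c, so c = -3.

-3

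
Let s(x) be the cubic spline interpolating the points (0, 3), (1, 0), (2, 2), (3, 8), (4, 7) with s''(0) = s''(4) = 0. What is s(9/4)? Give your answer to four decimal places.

3.5636

Let m_i = s''(x_i). Step sizes h_i = 1, 1, 1, 1; slopes of the chords Δ_i = (y_(i+1) - y_i)/h_i = -3, 2, 6, -1.
  1·m_0 + 4·m_1 + 1·m_2 = 6(Δ_1 - Δ_0) = 30
  1·m_1 + 4·m_2 + 1·m_3 = 6(Δ_2 - Δ_1) = 24
  1·m_2 + 4·m_3 + 1·m_4 = 6(Δ_3 - Δ_2) = -42
Natural end conditions: m_0 = m_4 = 0.
Forward elimination and back-substitution give m_0 = 0, m_1 = 39/7, m_2 = 54/7, m_3 = -87/7, m_4 = 0.
On [2, 3], s(x) = 2 + 11/2·(x - 2) + 27/7·(x - 2)² - 47/14·(x - 2)³.
With (x - 2) = 1/4: s(9/4) = 3193/896.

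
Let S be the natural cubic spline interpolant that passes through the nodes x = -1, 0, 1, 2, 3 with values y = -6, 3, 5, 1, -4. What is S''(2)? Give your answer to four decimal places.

Let M_i = S''(x_i). Step sizes h_i = 1, 1, 1, 1; slopes of the chords Δ_i = (y_(i+1) - y_i)/h_i = 9, 2, -4, -5.
  1·M_0 + 4·M_1 + 1·M_2 = 6(Δ_1 - Δ_0) = -42
  1·M_1 + 4·M_2 + 1·M_3 = 6(Δ_2 - Δ_1) = -36
  1·M_2 + 4·M_3 + 1·M_4 = 6(Δ_3 - Δ_2) = -6
Natural end conditions: M_0 = M_4 = 0.
Hence M_0 = 0, M_1 = -123/14, M_2 = -48/7, M_3 = 3/14, M_4 = 0.

0.2143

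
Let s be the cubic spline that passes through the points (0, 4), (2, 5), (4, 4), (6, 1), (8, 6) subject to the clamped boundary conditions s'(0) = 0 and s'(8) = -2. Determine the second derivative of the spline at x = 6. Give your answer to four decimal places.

Put M_i = s'' at the i-th knot. Here h = (2, 2, 2, 2) and Δ = (1/2, -1/2, -3/2, 5/2), so the interior equations h_(i-1)·M_(i-1) + 2(h_(i-1)+h_i)·M_i + h_i·M_(i+1) = 6(Δ_i − Δ_(i-1)) read
  2·M_0 + 8·M_1 + 2·M_2 = 6(Δ_1 - Δ_0) = -6
  2·M_1 + 8·M_2 + 2·M_3 = 6(Δ_2 - Δ_1) = -6
  2·M_2 + 8·M_3 + 2·M_4 = 6(Δ_3 - Δ_2) = 24
Clamped end conditions give two more equations: 2h_0·M_0 + h_0·M_1 = 6(Δ_0 - s'(0)) = 3 and h_3·M_3 + 2h_3·M_4 = 6(s'(8) - Δ_3) = -27.
Solving: M_0 = 55/56, M_1 = -13/28, M_2 = -17/8, M_3 = 167/28, M_4 = -545/56.

5.9643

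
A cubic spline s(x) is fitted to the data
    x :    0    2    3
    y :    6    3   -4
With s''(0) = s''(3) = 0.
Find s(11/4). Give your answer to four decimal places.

Let m_i = s''(x_i). Step sizes h_i = 2, 1; slopes of the chords Δ_i = (y_(i+1) - y_i)/h_i = -3/2, -7.
  2·m_0 + 6·m_1 + 1·m_2 = 6(Δ_1 - Δ_0) = -33
Natural end conditions: m_0 = m_2 = 0.
Hence m_0 = 0, m_1 = -11/2, m_2 = 0.
On [2, 3], s(x) = 3 - 31/6·(x - 2) - 11/4·(x - 2)² + 11/12·(x - 2)³.
With (x - 2) = 3/4: s(11/4) = -521/256.

-2.0352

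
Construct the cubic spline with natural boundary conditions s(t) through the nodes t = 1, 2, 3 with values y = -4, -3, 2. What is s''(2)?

Write m_i for s''(x_i). With h_i = 1, 1 and divided differences Δ_i = 1, 5, the continuity of s' gives the tridiagonal system
  1·m_0 + 4·m_1 + 1·m_2 = 6(Δ_1 - Δ_0) = 24
Natural end conditions: m_0 = m_2 = 0.
Solving: m_0 = 0, m_1 = 6, m_2 = 0.

6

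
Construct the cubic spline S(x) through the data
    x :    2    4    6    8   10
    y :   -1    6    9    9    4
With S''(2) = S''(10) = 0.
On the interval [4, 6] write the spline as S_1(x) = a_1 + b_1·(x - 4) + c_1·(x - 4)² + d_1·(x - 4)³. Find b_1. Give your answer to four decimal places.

Let M_i = S''(x_i). Step sizes h_i = 2, 2, 2, 2; slopes of the chords Δ_i = (y_(i+1) - y_i)/h_i = 7/2, 3/2, 0, -5/2.
  2·M_0 + 8·M_1 + 2·M_2 = 6(Δ_1 - Δ_0) = -12
  2·M_1 + 8·M_2 + 2·M_3 = 6(Δ_2 - Δ_1) = -9
  2·M_2 + 8·M_3 + 2·M_4 = 6(Δ_3 - Δ_2) = -15
Natural end conditions: M_0 = M_4 = 0.
Solving the tridiagonal system: M_0 = 0, M_1 = -159/112, M_2 = -9/28, M_3 = -201/112, M_4 = 0.
On [4, 6], with S_1(x) = a_1 + b_1·(x - 4) + c_1·(x - 4)² + d_1·(x - 4)³: c_1 = M_1/2 = -159/224, d_1 = (M_2 - M_1)/(6h_1) = 41/448, b_1 = Δ_1 - h_1(2M_1 + M_2)/6 = 143/56.

2.5536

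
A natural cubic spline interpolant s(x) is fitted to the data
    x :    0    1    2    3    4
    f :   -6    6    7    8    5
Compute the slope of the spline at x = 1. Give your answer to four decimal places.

5.9643

Put m_i = s'' at the i-th knot. Here h = (1, 1, 1, 1) and Δ = (12, 1, 1, -3), so the interior equations h_(i-1)·m_(i-1) + 2(h_(i-1)+h_i)·m_i + h_i·m_(i+1) = 6(Δ_i − Δ_(i-1)) read
  1·m_0 + 4·m_1 + 1·m_2 = 6(Δ_1 - Δ_0) = -66
  1·m_1 + 4·m_2 + 1·m_3 = 6(Δ_2 - Δ_1) = 0
  1·m_2 + 4·m_3 + 1·m_4 = 6(Δ_3 - Δ_2) = -24
Natural end conditions: m_0 = m_4 = 0.
Hence m_0 = 0, m_1 = -507/28, m_2 = 45/7, m_3 = -213/28, m_4 = 0.
On [1, 2], s'(x) = b_1 + 2c_1·(x - 1) + 3d_1·(x - 1)² with b_1 = Δ_1 - h_1(2m_1 + m_2)/6 = 167/28, c_1 = m_1/2 = -507/56, d_1 = (m_2 - m_1)/(6h_1) = 229/56. So s'(1) = 167/28.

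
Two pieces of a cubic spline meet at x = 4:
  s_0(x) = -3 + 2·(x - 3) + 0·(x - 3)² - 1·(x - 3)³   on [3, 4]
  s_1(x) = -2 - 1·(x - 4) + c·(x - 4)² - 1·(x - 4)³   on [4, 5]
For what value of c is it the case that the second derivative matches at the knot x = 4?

-3

s_0''(x) = 0 - 6·(x - 3), so s_0''(4) = -6. On the right, s_1''(4) = 2c, so c = -3.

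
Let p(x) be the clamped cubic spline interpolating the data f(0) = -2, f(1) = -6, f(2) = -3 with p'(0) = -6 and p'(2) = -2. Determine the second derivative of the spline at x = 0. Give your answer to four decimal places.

-2.5000

Let M_i = p''(x_i). Step sizes h_i = 1, 1; slopes of the chords Δ_i = (y_(i+1) - y_i)/h_i = -4, 3.
  1·M_0 + 4·M_1 + 1·M_2 = 6(Δ_1 - Δ_0) = 42
Clamped end conditions give two more equations: 2h_0·M_0 + h_0·M_1 = 6(Δ_0 - p'(0)) = 12 and h_1·M_1 + 2h_1·M_2 = 6(p'(2) - Δ_1) = -30.
Solving: M_0 = -5/2, M_1 = 17, M_2 = -47/2.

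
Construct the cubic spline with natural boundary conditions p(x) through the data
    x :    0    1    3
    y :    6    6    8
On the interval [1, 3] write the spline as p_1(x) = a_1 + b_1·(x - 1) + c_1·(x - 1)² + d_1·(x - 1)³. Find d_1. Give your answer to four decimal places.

-0.0833

Write M_i for p''(x_i). With h_i = 1, 2 and divided differences Δ_i = 0, 1, the continuity of p' gives the tridiagonal system
  1·M_0 + 6·M_1 + 2·M_2 = 6(Δ_1 - Δ_0) = 6
Natural end conditions: M_0 = M_2 = 0.
Hence M_0 = 0, M_1 = 1, M_2 = 0.
On [1, 3], with p_1(x) = a_1 + b_1·(x - 1) + c_1·(x - 1)² + d_1·(x - 1)³: c_1 = M_1/2 = 1/2, d_1 = (M_2 - M_1)/(6h_1) = -1/12, b_1 = Δ_1 - h_1(2M_1 + M_2)/6 = 1/3.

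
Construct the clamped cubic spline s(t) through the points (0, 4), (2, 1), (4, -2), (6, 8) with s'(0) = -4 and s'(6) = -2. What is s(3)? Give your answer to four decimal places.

-1.9583

Put M_i = s'' at the i-th knot. Here h = (2, 2, 2) and Δ = (-3/2, -3/2, 5), so the interior equations h_(i-1)·M_(i-1) + 2(h_(i-1)+h_i)·M_i + h_i·M_(i+1) = 6(Δ_i − Δ_(i-1)) read
  2·M_0 + 8·M_1 + 2·M_2 = 6(Δ_1 - Δ_0) = 0
  2·M_1 + 8·M_2 + 2·M_3 = 6(Δ_2 - Δ_1) = 39
Clamped end conditions give two more equations: 2h_0·M_0 + h_0·M_1 = 6(Δ_0 - s'(0)) = 15 and h_2·M_2 + 2h_2·M_3 = 6(s'(6) - Δ_2) = -42.
Hence M_0 = 17/3, M_1 = -23/6, M_2 = 29/3, M_3 = -46/3.
On [2, 4], s(t) = 1 - 13/6·(t - 2) - 23/12·(t - 2)² + 9/8·(t - 2)³.
With (t - 2) = 1: s(3) = -47/24.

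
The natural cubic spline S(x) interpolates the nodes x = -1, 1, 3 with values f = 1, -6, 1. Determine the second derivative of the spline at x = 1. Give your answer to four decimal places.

5.2500

With m_i denoting the second derivative at x_i, h_i = 2, 2, and Δ_i = (y_(i+1) − y_i)/h_i = -7/2, 7/2:
  2·m_0 + 8·m_1 + 2·m_2 = 6(Δ_1 - Δ_0) = 42
Natural end conditions: m_0 = m_2 = 0.
Hence m_0 = 0, m_1 = 21/4, m_2 = 0.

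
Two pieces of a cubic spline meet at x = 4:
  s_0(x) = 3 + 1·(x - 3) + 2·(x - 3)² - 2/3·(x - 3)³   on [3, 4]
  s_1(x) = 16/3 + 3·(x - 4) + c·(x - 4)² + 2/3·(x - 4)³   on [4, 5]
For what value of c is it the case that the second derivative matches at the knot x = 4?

s_0''(x) = 4 - 4·(x - 3), so s_0''(4) = 0. On the right, s_1''(4) = 2c, so c = 0.

0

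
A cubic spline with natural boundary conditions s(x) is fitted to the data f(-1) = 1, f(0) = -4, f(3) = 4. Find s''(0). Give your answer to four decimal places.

5.7500

Write σ_i for s''(x_i). With h_i = 1, 3 and divided differences Δ_i = -5, 8/3, the continuity of s' gives the tridiagonal system
  1·σ_0 + 8·σ_1 + 3·σ_2 = 6(Δ_1 - Δ_0) = 46
Natural end conditions: σ_0 = σ_2 = 0.
Solving the tridiagonal system: σ_0 = 0, σ_1 = 23/4, σ_2 = 0.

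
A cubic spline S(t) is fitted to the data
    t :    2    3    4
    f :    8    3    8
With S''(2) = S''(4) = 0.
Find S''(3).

With M_i denoting the second derivative at x_i, h_i = 1, 1, and Δ_i = (y_(i+1) − y_i)/h_i = -5, 5:
  1·M_0 + 4·M_1 + 1·M_2 = 6(Δ_1 - Δ_0) = 60
Natural end conditions: M_0 = M_2 = 0.
Solving: M_0 = 0, M_1 = 15, M_2 = 0.

15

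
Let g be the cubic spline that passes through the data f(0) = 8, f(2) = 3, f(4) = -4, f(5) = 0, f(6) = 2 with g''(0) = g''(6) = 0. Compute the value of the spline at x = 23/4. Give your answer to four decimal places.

1.7093

Let M_i = g''(x_i). Step sizes h_i = 2, 2, 1, 1; slopes of the chords Δ_i = (y_(i+1) - y_i)/h_i = -5/2, -7/2, 4, 2.
  2·M_0 + 8·M_1 + 2·M_2 = 6(Δ_1 - Δ_0) = -6
  2·M_1 + 6·M_2 + 1·M_3 = 6(Δ_2 - Δ_1) = 45
  1·M_2 + 4·M_3 + 1·M_4 = 6(Δ_3 - Δ_2) = -12
Natural end conditions: M_0 = M_4 = 0.
Forward elimination and back-substitution give M_0 = 0, M_1 = -87/28, M_2 = 66/7, M_3 = -75/14, M_4 = 0.
On [5, 6], g(x) = 0 + 53/14·(x - 5) - 75/28·(x - 5)² + 25/28·(x - 5)³.
With (x - 5) = 3/4: g(23/4) = 3063/1792.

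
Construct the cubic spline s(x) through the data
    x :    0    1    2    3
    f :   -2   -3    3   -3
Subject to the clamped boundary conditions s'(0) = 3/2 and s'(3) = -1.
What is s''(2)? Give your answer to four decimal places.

With σ_i denoting the second derivative at x_i, h_i = 1, 1, 1, and Δ_i = (y_(i+1) − y_i)/h_i = -1, 6, -6:
  1·σ_0 + 4·σ_1 + 1·σ_2 = 6(Δ_1 - Δ_0) = 42
  1·σ_1 + 4·σ_2 + 1·σ_3 = 6(Δ_2 - Δ_1) = -72
Clamped end conditions give two more equations: 2h_0·σ_0 + h_0·σ_1 = 6(Δ_0 - s'(0)) = -15 and h_2·σ_2 + 2h_2·σ_3 = 6(s'(3) - Δ_2) = 30.
Solving: σ_0 = -286/15, σ_1 = 347/15, σ_2 = -472/15, σ_3 = 461/15.

-31.4667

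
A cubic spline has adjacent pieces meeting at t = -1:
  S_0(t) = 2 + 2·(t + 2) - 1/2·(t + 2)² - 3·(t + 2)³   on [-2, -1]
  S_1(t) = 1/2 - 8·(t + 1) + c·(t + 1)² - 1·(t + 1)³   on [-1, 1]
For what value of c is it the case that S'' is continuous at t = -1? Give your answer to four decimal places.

S_0''(t) = -1 - 18·(t + 2), so S_0''(-1) = -19. On the right, S_1''(-1) = 2c, so c = -19/2.

-9.5000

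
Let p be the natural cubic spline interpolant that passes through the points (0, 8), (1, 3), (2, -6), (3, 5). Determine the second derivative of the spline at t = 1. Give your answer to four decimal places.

-14.4000

Let m_i = p''(x_i). Step sizes h_i = 1, 1, 1; slopes of the chords Δ_i = (y_(i+1) - y_i)/h_i = -5, -9, 11.
  1·m_0 + 4·m_1 + 1·m_2 = 6(Δ_1 - Δ_0) = -24
  1·m_1 + 4·m_2 + 1·m_3 = 6(Δ_2 - Δ_1) = 120
Natural end conditions: m_0 = m_3 = 0.
Solving the tridiagonal system: m_0 = 0, m_1 = -72/5, m_2 = 168/5, m_3 = 0.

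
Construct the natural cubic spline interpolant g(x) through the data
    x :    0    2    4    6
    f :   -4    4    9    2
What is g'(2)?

With m_i denoting the second derivative at x_i, h_i = 2, 2, 2, and Δ_i = (y_(i+1) − y_i)/h_i = 4, 5/2, -7/2:
  2·m_0 + 8·m_1 + 2·m_2 = 6(Δ_1 - Δ_0) = -9
  2·m_1 + 8·m_2 + 2·m_3 = 6(Δ_2 - Δ_1) = -36
Natural end conditions: m_0 = m_3 = 0.
Hence m_0 = 0, m_1 = 0, m_2 = -9/2, m_3 = 0.
On [2, 4], g'(x) = b_1 + 2c_1·(x - 2) + 3d_1·(x - 2)² with b_1 = Δ_1 - h_1(2m_1 + m_2)/6 = 4, c_1 = m_1/2 = 0, d_1 = (m_2 - m_1)/(6h_1) = -3/8. So g'(2) = 4.

4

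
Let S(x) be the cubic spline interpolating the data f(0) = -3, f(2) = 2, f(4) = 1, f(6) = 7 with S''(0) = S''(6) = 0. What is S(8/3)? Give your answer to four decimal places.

1.7605

With M_i denoting the second derivative at x_i, h_i = 2, 2, 2, and Δ_i = (y_(i+1) − y_i)/h_i = 5/2, -1/2, 3:
  2·M_0 + 8·M_1 + 2·M_2 = 6(Δ_1 - Δ_0) = -18
  2·M_1 + 8·M_2 + 2·M_3 = 6(Δ_2 - Δ_1) = 21
Natural end conditions: M_0 = M_3 = 0.
Solving the tridiagonal system: M_0 = 0, M_1 = -31/10, M_2 = 17/5, M_3 = 0.
On [2, 4], S(x) = 2 + 13/30·(x - 2) - 31/20·(x - 2)² + 13/24·(x - 2)³.
With (x - 2) = 2/3: S(8/3) = 713/405.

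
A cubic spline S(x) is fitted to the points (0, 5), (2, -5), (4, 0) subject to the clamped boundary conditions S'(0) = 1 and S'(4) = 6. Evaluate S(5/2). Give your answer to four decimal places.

-5.8008

With M_i denoting the second derivative at x_i, h_i = 2, 2, and Δ_i = (y_(i+1) − y_i)/h_i = -5, 5/2:
  2·M_0 + 8·M_1 + 2·M_2 = 6(Δ_1 - Δ_0) = 45
Clamped end conditions give two more equations: 2h_0·M_0 + h_0·M_1 = 6(Δ_0 - S'(0)) = -36 and h_1·M_1 + 2h_1·M_2 = 6(S'(4) - Δ_1) = 21.
Solving the tridiagonal system: M_0 = -107/8, M_1 = 35/4, M_2 = 7/8.
On [2, 4], S(x) = -5 - 29/8·(x - 2) + 35/8·(x - 2)² - 21/32·(x - 2)³.
With (x - 2) = 1/2: S(5/2) = -1485/256.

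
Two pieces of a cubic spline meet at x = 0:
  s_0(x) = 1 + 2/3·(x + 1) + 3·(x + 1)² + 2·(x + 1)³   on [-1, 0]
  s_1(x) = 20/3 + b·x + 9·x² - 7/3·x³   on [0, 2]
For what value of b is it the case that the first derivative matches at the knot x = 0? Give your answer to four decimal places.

12.6667

s_0'(x) = 2/3 + 6·(x + 1) + 6·(x + 1)², so s_0'(0) = 38/3. On the right, s_1'(0) = b, so b = 38/3.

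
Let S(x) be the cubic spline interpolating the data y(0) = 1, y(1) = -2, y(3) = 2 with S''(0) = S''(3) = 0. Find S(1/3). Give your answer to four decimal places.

-0.2469

Write m_i for S''(x_i). With h_i = 1, 2 and divided differences Δ_i = -3, 2, the continuity of S' gives the tridiagonal system
  1·m_0 + 6·m_1 + 2·m_2 = 6(Δ_1 - Δ_0) = 30
Natural end conditions: m_0 = m_2 = 0.
Hence m_0 = 0, m_1 = 5, m_2 = 0.
On [0, 1], S(x) = 1 - 23/6·x + 0·x² + 5/6·x³.
With x = 1/3: S(1/3) = -20/81.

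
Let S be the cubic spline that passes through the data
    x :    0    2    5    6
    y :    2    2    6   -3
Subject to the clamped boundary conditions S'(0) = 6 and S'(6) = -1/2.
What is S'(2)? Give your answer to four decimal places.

0.9103

Write M_i for S''(x_i). With h_i = 2, 3, 1 and divided differences Δ_i = 0, 4/3, -9, the continuity of S' gives the tridiagonal system
  2·M_0 + 10·M_1 + 3·M_2 = 6(Δ_1 - Δ_0) = 8
  3·M_1 + 8·M_2 + 1·M_3 = 6(Δ_2 - Δ_1) = -62
Clamped end conditions give two more equations: 2h_0·M_0 + h_0·M_1 = 6(Δ_0 - S'(0)) = -36 and h_2·M_2 + 2h_2·M_3 = 6(S'(6) - Δ_2) = 51.
Solving: M_0 = -1007/78, M_1 = 305/39, M_2 = -577/39, M_3 = 1283/39.
On [2, 5], S'(x) = b_1 + 2c_1·(x - 2) + 3d_1·(x - 2)² with b_1 = Δ_1 - h_1(2M_1 + M_2)/6 = 71/78, c_1 = M_1/2 = 305/78, d_1 = (M_2 - M_1)/(6h_1) = -49/39. So S'(2) = 71/78.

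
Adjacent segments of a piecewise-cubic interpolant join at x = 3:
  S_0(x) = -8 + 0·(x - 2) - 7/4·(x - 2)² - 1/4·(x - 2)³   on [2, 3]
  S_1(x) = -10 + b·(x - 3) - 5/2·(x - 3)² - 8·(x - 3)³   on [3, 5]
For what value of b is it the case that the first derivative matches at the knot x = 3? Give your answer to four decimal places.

-4.2500

S_0'(x) = 0 - 7/2·(x - 2) - 3/4·(x - 2)², so S_0'(3) = -17/4. On the right, S_1'(3) = b, so b = -17/4.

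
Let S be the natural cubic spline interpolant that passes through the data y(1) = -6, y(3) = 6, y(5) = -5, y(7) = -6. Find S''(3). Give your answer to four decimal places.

-10.2000

With m_i denoting the second derivative at x_i, h_i = 2, 2, 2, and Δ_i = (y_(i+1) − y_i)/h_i = 6, -11/2, -1/2:
  2·m_0 + 8·m_1 + 2·m_2 = 6(Δ_1 - Δ_0) = -69
  2·m_1 + 8·m_2 + 2·m_3 = 6(Δ_2 - Δ_1) = 30
Natural end conditions: m_0 = m_3 = 0.
Solving: m_0 = 0, m_1 = -51/5, m_2 = 63/10, m_3 = 0.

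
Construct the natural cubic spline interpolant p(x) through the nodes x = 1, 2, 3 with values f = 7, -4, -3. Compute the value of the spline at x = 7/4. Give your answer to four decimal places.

Put M_i = p'' at the i-th knot. Here h = (1, 1) and Δ = (-11, 1), so the interior equations h_(i-1)·M_(i-1) + 2(h_(i-1)+h_i)·M_i + h_i·M_(i+1) = 6(Δ_i − Δ_(i-1)) read
  1·M_0 + 4·M_1 + 1·M_2 = 6(Δ_1 - Δ_0) = 72
Natural end conditions: M_0 = M_2 = 0.
Solving the tridiagonal system: M_0 = 0, M_1 = 18, M_2 = 0.
On [1, 2], p(x) = 7 - 14·(x - 1) + 0·(x - 1)² + 3·(x - 1)³.
With (x - 1) = 3/4: p(7/4) = -143/64.

-2.2344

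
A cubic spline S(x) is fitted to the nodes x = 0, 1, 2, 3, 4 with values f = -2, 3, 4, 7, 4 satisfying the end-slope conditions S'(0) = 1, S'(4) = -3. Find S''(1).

-13

With σ_i denoting the second derivative at x_i, h_i = 1, 1, 1, 1, and Δ_i = (y_(i+1) − y_i)/h_i = 5, 1, 3, -3:
  1·σ_0 + 4·σ_1 + 1·σ_2 = 6(Δ_1 - Δ_0) = -24
  1·σ_1 + 4·σ_2 + 1·σ_3 = 6(Δ_2 - Δ_1) = 12
  1·σ_2 + 4·σ_3 + 1·σ_4 = 6(Δ_3 - Δ_2) = -36
Clamped end conditions give two more equations: 2h_0·σ_0 + h_0·σ_1 = 6(Δ_0 - S'(0)) = 24 and h_3·σ_3 + 2h_3·σ_4 = 6(S'(4) - Δ_3) = 0.
Solving the tridiagonal system: σ_0 = 37/2, σ_1 = -13, σ_2 = 19/2, σ_3 = -13, σ_4 = 13/2.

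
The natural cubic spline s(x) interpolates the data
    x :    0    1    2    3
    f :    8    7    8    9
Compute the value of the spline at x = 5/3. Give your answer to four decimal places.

Write σ_i for s''(x_i). With h_i = 1, 1, 1 and divided differences Δ_i = -1, 1, 1, the continuity of s' gives the tridiagonal system
  1·σ_0 + 4·σ_1 + 1·σ_2 = 6(Δ_1 - Δ_0) = 12
  1·σ_1 + 4·σ_2 + 1·σ_3 = 6(Δ_2 - Δ_1) = 0
Natural end conditions: σ_0 = σ_3 = 0.
Solving the tridiagonal system: σ_0 = 0, σ_1 = 16/5, σ_2 = -4/5, σ_3 = 0.
On [1, 2], s(x) = 7 + 1/15·(x - 1) + 8/5·(x - 1)² - 2/3·(x - 1)³.
With (x - 1) = 2/3: s(5/3) = 3061/405.

7.5580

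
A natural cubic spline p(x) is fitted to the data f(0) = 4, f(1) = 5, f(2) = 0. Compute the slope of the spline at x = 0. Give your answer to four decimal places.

With σ_i denoting the second derivative at x_i, h_i = 1, 1, and Δ_i = (y_(i+1) − y_i)/h_i = 1, -5:
  1·σ_0 + 4·σ_1 + 1·σ_2 = 6(Δ_1 - Δ_0) = -36
Natural end conditions: σ_0 = σ_2 = 0.
Solving the tridiagonal system: σ_0 = 0, σ_1 = -9, σ_2 = 0.
On [0, 1], p'(x) = b_0 + 2c_0·x + 3d_0·x² with b_0 = Δ_0 - h_0(2σ_0 + σ_1)/6 = 5/2, c_0 = σ_0/2 = 0, d_0 = (σ_1 - σ_0)/(6h_0) = -3/2. So p'(0) = 5/2.

2.5000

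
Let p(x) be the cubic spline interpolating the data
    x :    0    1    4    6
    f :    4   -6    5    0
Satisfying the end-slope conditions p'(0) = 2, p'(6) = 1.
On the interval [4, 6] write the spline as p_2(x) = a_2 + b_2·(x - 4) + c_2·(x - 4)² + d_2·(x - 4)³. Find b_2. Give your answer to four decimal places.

With σ_i denoting the second derivative at x_i, h_i = 1, 3, 2, and Δ_i = (y_(i+1) − y_i)/h_i = -10, 11/3, -5/2:
  1·σ_0 + 8·σ_1 + 3·σ_2 = 6(Δ_1 - Δ_0) = 82
  3·σ_1 + 10·σ_2 + 2·σ_3 = 6(Δ_2 - Δ_1) = -37
Clamped end conditions give two more equations: 2h_0·σ_0 + h_0·σ_1 = 6(Δ_0 - p'(0)) = -72 and h_2·σ_2 + 2h_2·σ_3 = 6(p'(6) - Δ_2) = 21.
Solving the tridiagonal system: σ_0 = -3611/78, σ_1 = 803/39, σ_2 = -947/78, σ_3 = 883/78.
On [4, 6], with p_2(x) = a_2 + b_2·(x - 4) + c_2·(x - 4)² + d_2·(x - 4)³: c_2 = σ_2/2 = -947/156, d_2 = (σ_3 - σ_2)/(6h_2) = 305/156, b_2 = Δ_2 - h_2(2σ_2 + σ_3)/6 = 71/39.

1.8205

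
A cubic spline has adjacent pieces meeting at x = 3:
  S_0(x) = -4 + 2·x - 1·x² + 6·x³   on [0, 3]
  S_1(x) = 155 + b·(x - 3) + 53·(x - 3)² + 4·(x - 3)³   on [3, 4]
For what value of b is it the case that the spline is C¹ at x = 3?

158

S_0'(x) = 2 - 2·x + 18·x², so S_0'(3) = 158. On the right, S_1'(3) = b, so b = 158.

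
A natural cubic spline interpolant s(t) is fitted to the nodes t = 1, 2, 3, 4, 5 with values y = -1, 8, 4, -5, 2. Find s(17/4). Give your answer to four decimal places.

Let M_i = s''(x_i). Step sizes h_i = 1, 1, 1, 1; slopes of the chords Δ_i = (y_(i+1) - y_i)/h_i = 9, -4, -9, 7.
  1·M_0 + 4·M_1 + 1·M_2 = 6(Δ_1 - Δ_0) = -78
  1·M_1 + 4·M_2 + 1·M_3 = 6(Δ_2 - Δ_1) = -30
  1·M_2 + 4·M_3 + 1·M_4 = 6(Δ_3 - Δ_2) = 96
Natural end conditions: M_0 = M_4 = 0.
Hence M_0 = 0, M_1 = -477/28, M_2 = -69/7, M_3 = 741/28, M_4 = 0.
On [4, 5], s(t) = -5 - 51/28·(t - 4) + 741/56·(t - 4)² - 247/56·(t - 4)³.
With (t - 4) = 1/4: s(17/4) = -2405/512.

-4.6973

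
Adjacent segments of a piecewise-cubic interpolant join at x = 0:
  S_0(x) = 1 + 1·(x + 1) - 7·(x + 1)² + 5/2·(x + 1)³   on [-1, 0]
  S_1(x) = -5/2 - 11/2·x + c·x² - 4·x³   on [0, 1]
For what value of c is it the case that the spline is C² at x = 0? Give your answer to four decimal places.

0.5000

S_0''(x) = -14 + 15·(x + 1), so S_0''(0) = 1. On the right, S_1''(0) = 2c, so c = 1/2.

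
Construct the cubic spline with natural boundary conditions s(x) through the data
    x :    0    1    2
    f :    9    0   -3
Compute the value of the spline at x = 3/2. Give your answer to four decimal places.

-2.0625

Write σ_i for s''(x_i). With h_i = 1, 1 and divided differences Δ_i = -9, -3, the continuity of s' gives the tridiagonal system
  1·σ_0 + 4·σ_1 + 1·σ_2 = 6(Δ_1 - Δ_0) = 36
Natural end conditions: σ_0 = σ_2 = 0.
Solving: σ_0 = 0, σ_1 = 9, σ_2 = 0.
On [1, 2], s(x) = 0 - 6·(x - 1) + 9/2·(x - 1)² - 3/2·(x - 1)³.
With (x - 1) = 1/2: s(3/2) = -33/16.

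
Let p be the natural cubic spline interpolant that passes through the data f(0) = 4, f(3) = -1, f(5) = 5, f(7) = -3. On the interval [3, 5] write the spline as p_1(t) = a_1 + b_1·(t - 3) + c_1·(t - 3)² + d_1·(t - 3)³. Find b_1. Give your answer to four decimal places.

2.3860

With σ_i denoting the second derivative at x_i, h_i = 3, 2, 2, and Δ_i = (y_(i+1) − y_i)/h_i = -5/3, 3, -4:
  3·σ_0 + 10·σ_1 + 2·σ_2 = 6(Δ_1 - Δ_0) = 28
  2·σ_1 + 8·σ_2 + 2·σ_3 = 6(Δ_2 - Δ_1) = -42
Natural end conditions: σ_0 = σ_3 = 0.
Solving: σ_0 = 0, σ_1 = 77/19, σ_2 = -119/19, σ_3 = 0.
On [3, 5], with p_1(t) = a_1 + b_1·(t - 3) + c_1·(t - 3)² + d_1·(t - 3)³: c_1 = σ_1/2 = 77/38, d_1 = (σ_2 - σ_1)/(6h_1) = -49/57, b_1 = Δ_1 - h_1(2σ_1 + σ_2)/6 = 136/57.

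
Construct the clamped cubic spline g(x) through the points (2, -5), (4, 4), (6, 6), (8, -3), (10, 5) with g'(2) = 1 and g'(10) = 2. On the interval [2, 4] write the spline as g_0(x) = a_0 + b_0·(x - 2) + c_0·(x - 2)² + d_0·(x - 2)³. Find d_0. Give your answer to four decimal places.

-0.7902

With M_i denoting the second derivative at x_i, h_i = 2, 2, 2, 2, and Δ_i = (y_(i+1) − y_i)/h_i = 9/2, 1, -9/2, 4:
  2·M_0 + 8·M_1 + 2·M_2 = 6(Δ_1 - Δ_0) = -21
  2·M_1 + 8·M_2 + 2·M_3 = 6(Δ_2 - Δ_1) = -33
  2·M_2 + 8·M_3 + 2·M_4 = 6(Δ_3 - Δ_2) = 51
Clamped end conditions give two more equations: 2h_0·M_0 + h_0·M_1 = 6(Δ_0 - g'(2)) = 21 and h_3·M_3 + 2h_3·M_4 = 6(g'(10) - Δ_3) = -12.
Forward elimination and back-substitution give M_0 = 373/56, M_1 = -79/28, M_2 = -47/8, M_3 = 275/28, M_4 = -443/56.
On [2, 4], with g_0(x) = a_0 + b_0·(x - 2) + c_0·(x - 2)² + d_0·(x - 2)³: c_0 = M_0/2 = 373/112, d_0 = (M_1 - M_0)/(6h_0) = -177/224, b_0 = Δ_0 - h_0(2M_0 + M_1)/6 = 1.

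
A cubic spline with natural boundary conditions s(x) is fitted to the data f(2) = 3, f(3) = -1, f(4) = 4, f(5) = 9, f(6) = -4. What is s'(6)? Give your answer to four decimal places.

With M_i denoting the second derivative at x_i, h_i = 1, 1, 1, 1, and Δ_i = (y_(i+1) − y_i)/h_i = -4, 5, 5, -13:
  1·M_0 + 4·M_1 + 1·M_2 = 6(Δ_1 - Δ_0) = 54
  1·M_1 + 4·M_2 + 1·M_3 = 6(Δ_2 - Δ_1) = 0
  1·M_2 + 4·M_3 + 1·M_4 = 6(Δ_3 - Δ_2) = -108
Natural end conditions: M_0 = M_4 = 0.
Hence M_0 = 0, M_1 = 351/28, M_2 = 27/7, M_3 = -783/28, M_4 = 0.
On [5, 6], s'(x) = b_3 + 2c_3·(x - 5) + 3d_3·(x - 5)² with b_3 = Δ_3 - h_3(2M_3 + M_4)/6 = -103/28, c_3 = M_3/2 = -783/56, d_3 = (M_4 - M_3)/(6h_3) = 261/56. So s'(6) = -989/56.

-17.6607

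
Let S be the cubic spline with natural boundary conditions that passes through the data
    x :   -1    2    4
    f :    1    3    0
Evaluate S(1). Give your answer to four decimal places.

3.0556

Let M_i = S''(x_i). Step sizes h_i = 3, 2; slopes of the chords Δ_i = (y_(i+1) - y_i)/h_i = 2/3, -3/2.
  3·M_0 + 10·M_1 + 2·M_2 = 6(Δ_1 - Δ_0) = -13
Natural end conditions: M_0 = M_2 = 0.
Solving the tridiagonal system: M_0 = 0, M_1 = -13/10, M_2 = 0.
On [-1, 2], S(x) = 1 + 79/60·(x + 1) + 0·(x + 1)² - 13/180·(x + 1)³.
With (x + 1) = 2: S(1) = 55/18.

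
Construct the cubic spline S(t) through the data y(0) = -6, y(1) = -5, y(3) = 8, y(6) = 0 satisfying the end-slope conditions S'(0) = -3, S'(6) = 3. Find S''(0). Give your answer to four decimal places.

8.2281

Put M_i = S'' at the i-th knot. Here h = (1, 2, 3) and Δ = (1, 13/2, -8/3), so the interior equations h_(i-1)·M_(i-1) + 2(h_(i-1)+h_i)·M_i + h_i·M_(i+1) = 6(Δ_i − Δ_(i-1)) read
  1·M_0 + 6·M_1 + 2·M_2 = 6(Δ_1 - Δ_0) = 33
  2·M_1 + 10·M_2 + 3·M_3 = 6(Δ_2 - Δ_1) = -55
Clamped end conditions give two more equations: 2h_0·M_0 + h_0·M_1 = 6(Δ_0 - S'(0)) = 24 and h_2·M_2 + 2h_2·M_3 = 6(S'(6) - Δ_2) = 34.
Solving the tridiagonal system: M_0 = 469/57, M_1 = 430/57, M_2 = -584/57, M_3 = 205/19.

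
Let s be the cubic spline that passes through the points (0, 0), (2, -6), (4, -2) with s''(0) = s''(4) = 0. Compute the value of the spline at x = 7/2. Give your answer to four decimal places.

-3.5859

Put M_i = s'' at the i-th knot. Here h = (2, 2) and Δ = (-3, 2), so the interior equations h_(i-1)·M_(i-1) + 2(h_(i-1)+h_i)·M_i + h_i·M_(i+1) = 6(Δ_i − Δ_(i-1)) read
  2·M_0 + 8·M_1 + 2·M_2 = 6(Δ_1 - Δ_0) = 30
Natural end conditions: M_0 = M_2 = 0.
Solving: M_0 = 0, M_1 = 15/4, M_2 = 0.
On [2, 4], s(x) = -6 - 1/2·(x - 2) + 15/8·(x - 2)² - 5/16·(x - 2)³.
With (x - 2) = 3/2: s(7/2) = -459/128.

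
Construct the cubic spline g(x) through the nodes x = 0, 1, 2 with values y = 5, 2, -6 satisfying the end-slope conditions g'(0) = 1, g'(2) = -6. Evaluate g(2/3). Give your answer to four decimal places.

3.8889

Let m_i = g''(x_i). Step sizes h_i = 1, 1; slopes of the chords Δ_i = (y_(i+1) - y_i)/h_i = -3, -8.
  1·m_0 + 4·m_1 + 1·m_2 = 6(Δ_1 - Δ_0) = -30
Clamped end conditions give two more equations: 2h_0·m_0 + h_0·m_1 = 6(Δ_0 - g'(0)) = -24 and h_1·m_1 + 2h_1·m_2 = 6(g'(2) - Δ_1) = 12.
Forward elimination and back-substitution give m_0 = -8, m_1 = -8, m_2 = 10.
On [0, 1], g(x) = 5 + 1·x - 4·x² + 0·x³.
With x = 2/3: g(2/3) = 35/9.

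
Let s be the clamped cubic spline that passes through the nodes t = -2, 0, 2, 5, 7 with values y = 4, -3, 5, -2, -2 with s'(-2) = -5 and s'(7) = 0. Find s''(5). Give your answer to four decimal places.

With m_i denoting the second derivative at x_i, h_i = 2, 2, 3, 2, and Δ_i = (y_(i+1) − y_i)/h_i = -7/2, 4, -7/3, 0:
  2·m_0 + 8·m_1 + 2·m_2 = 6(Δ_1 - Δ_0) = 45
  2·m_1 + 10·m_2 + 3·m_3 = 6(Δ_2 - Δ_1) = -38
  3·m_2 + 10·m_3 + 2·m_4 = 6(Δ_3 - Δ_2) = 14
Clamped end conditions give two more equations: 2h_0·m_0 + h_0·m_1 = 6(Δ_0 - s'(-2)) = 9 and h_3·m_3 + 2h_3·m_4 = 6(s'(7) - Δ_3) = 0.
Solving: m_0 = -553/354, m_1 = 2699/354, m_2 = -1139/177, m_3 = 655/177, m_4 = -655/354.

3.7006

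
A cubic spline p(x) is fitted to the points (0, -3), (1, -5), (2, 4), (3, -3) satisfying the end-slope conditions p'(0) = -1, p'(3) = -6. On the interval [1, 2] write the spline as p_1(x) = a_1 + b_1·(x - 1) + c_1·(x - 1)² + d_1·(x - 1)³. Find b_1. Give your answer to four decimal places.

5.0667

With M_i denoting the second derivative at x_i, h_i = 1, 1, 1, and Δ_i = (y_(i+1) − y_i)/h_i = -2, 9, -7:
  1·M_0 + 4·M_1 + 1·M_2 = 6(Δ_1 - Δ_0) = 66
  1·M_1 + 4·M_2 + 1·M_3 = 6(Δ_2 - Δ_1) = -96
Clamped end conditions give two more equations: 2h_0·M_0 + h_0·M_1 = 6(Δ_0 - p'(0)) = -6 and h_2·M_2 + 2h_2·M_3 = 6(p'(3) - Δ_2) = 6.
Solving: M_0 = -272/15, M_1 = 454/15, M_2 = -554/15, M_3 = 322/15.
On [1, 2], with p_1(x) = a_1 + b_1·(x - 1) + c_1·(x - 1)² + d_1·(x - 1)³: c_1 = M_1/2 = 227/15, d_1 = (M_2 - M_1)/(6h_1) = -56/5, b_1 = Δ_1 - h_1(2M_1 + M_2)/6 = 76/15.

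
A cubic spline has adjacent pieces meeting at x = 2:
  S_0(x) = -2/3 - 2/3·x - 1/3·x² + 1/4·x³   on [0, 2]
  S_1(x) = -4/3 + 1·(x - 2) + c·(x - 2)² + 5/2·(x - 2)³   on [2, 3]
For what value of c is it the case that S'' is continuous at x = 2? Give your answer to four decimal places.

1.1667

S_0''(x) = -2/3 + 3/2·x, so S_0''(2) = 7/3. On the right, S_1''(2) = 2c, so c = 7/6.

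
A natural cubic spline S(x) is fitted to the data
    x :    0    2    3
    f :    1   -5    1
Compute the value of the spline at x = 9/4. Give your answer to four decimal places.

With M_i denoting the second derivative at x_i, h_i = 2, 1, and Δ_i = (y_(i+1) − y_i)/h_i = -3, 6:
  2·M_0 + 6·M_1 + 1·M_2 = 6(Δ_1 - Δ_0) = 54
Natural end conditions: M_0 = M_2 = 0.
Solving the tridiagonal system: M_0 = 0, M_1 = 9, M_2 = 0.
On [2, 3], S(x) = -5 + 3·(x - 2) + 9/2·(x - 2)² - 3/2·(x - 2)³.
With (x - 2) = 1/4: S(9/4) = -511/128.

-3.9922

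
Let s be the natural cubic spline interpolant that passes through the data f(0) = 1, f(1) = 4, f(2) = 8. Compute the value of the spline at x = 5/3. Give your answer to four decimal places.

6.5926

Write m_i for s''(x_i). With h_i = 1, 1 and divided differences Δ_i = 3, 4, the continuity of s' gives the tridiagonal system
  1·m_0 + 4·m_1 + 1·m_2 = 6(Δ_1 - Δ_0) = 6
Natural end conditions: m_0 = m_2 = 0.
Hence m_0 = 0, m_1 = 3/2, m_2 = 0.
On [1, 2], s(x) = 4 + 7/2·(x - 1) + 3/4·(x - 1)² - 1/4·(x - 1)³.
With (x - 1) = 2/3: s(5/3) = 178/27.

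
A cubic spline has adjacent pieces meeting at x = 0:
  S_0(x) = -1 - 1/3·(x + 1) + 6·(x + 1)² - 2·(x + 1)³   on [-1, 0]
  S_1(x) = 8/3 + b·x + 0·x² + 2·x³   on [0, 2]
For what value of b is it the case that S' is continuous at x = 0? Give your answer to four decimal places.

5.6667

S_0'(x) = -1/3 + 12·(x + 1) - 6·(x + 1)², so S_0'(0) = 17/3. On the right, S_1'(0) = b, so b = 17/3.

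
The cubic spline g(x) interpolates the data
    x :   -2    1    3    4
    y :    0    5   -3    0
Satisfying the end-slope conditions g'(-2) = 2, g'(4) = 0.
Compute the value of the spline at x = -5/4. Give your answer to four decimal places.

With M_i denoting the second derivative at x_i, h_i = 3, 2, 1, and Δ_i = (y_(i+1) − y_i)/h_i = 5/3, -4, 3:
  3·M_0 + 10·M_1 + 2·M_2 = 6(Δ_1 - Δ_0) = -34
  2·M_1 + 6·M_2 + 1·M_3 = 6(Δ_2 - Δ_1) = 42
Clamped end conditions give two more equations: 2h_0·M_0 + h_0·M_1 = 6(Δ_0 - g'(-2)) = -2 and h_2·M_2 + 2h_2·M_3 = 6(g'(4) - Δ_2) = -18.
Hence M_0 = 170/57, M_1 = -126/19, M_2 = 222/19, M_3 = -282/19.
On [-2, 1], g(x) = 0 + 2·(x + 2) + 85/57·(x + 2)² - 274/513·(x + 2)³.
With (x + 2) = 3/4: g(-5/4) = 1285/608.

2.1135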